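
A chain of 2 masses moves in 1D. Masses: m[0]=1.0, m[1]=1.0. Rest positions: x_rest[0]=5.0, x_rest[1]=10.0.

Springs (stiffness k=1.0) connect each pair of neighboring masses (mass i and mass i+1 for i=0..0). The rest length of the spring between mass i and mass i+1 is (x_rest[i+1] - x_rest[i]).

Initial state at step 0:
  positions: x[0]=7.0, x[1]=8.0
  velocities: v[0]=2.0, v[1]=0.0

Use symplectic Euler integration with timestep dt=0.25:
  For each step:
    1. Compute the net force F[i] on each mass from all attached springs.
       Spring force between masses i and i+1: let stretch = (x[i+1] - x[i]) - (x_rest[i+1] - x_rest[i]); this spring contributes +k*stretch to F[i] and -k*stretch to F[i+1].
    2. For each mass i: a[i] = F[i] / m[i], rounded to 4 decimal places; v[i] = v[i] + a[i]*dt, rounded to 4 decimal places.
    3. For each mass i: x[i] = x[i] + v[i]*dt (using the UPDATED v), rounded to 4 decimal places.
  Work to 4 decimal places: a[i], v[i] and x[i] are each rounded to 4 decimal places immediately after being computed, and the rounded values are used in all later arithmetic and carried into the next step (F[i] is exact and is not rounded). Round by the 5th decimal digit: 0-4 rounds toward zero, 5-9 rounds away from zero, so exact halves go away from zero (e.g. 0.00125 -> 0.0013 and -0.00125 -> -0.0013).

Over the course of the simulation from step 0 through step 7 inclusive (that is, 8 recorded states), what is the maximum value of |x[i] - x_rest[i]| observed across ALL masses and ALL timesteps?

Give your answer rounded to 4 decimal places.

Answer: 3.1195

Derivation:
Step 0: x=[7.0000 8.0000] v=[2.0000 0.0000]
Step 1: x=[7.2500 8.2500] v=[1.0000 1.0000]
Step 2: x=[7.2500 8.7500] v=[0.0000 2.0000]
Step 3: x=[7.0313 9.4688] v=[-0.8750 2.8750]
Step 4: x=[6.6524 10.3477] v=[-1.5156 3.5156]
Step 5: x=[6.1920 11.3082] v=[-1.8418 3.8418]
Step 6: x=[5.7388 12.2614] v=[-1.8128 3.8128]
Step 7: x=[5.3808 13.1195] v=[-1.4322 3.4322]
Max displacement = 3.1195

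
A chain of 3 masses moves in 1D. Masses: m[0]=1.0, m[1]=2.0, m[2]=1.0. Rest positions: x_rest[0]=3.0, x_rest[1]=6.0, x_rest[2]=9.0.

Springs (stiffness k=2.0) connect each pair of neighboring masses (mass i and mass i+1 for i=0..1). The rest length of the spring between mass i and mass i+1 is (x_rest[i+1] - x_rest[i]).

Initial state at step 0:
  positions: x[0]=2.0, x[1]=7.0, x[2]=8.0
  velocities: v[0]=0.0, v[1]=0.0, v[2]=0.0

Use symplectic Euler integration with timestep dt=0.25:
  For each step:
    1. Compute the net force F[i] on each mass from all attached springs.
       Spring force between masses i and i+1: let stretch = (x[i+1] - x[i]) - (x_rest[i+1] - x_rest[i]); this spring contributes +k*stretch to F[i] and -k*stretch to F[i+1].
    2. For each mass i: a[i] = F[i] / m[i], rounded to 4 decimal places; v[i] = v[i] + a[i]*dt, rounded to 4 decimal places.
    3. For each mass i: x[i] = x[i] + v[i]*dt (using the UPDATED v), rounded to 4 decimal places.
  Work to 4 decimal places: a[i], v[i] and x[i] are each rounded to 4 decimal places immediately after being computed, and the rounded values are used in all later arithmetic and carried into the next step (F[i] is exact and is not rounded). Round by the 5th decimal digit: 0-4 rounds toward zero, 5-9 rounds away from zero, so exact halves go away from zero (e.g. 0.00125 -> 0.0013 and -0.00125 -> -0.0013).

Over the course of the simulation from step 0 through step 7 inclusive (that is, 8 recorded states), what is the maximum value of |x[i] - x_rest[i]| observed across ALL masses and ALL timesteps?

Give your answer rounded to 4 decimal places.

Step 0: x=[2.0000 7.0000 8.0000] v=[0.0000 0.0000 0.0000]
Step 1: x=[2.2500 6.7500 8.2500] v=[1.0000 -1.0000 1.0000]
Step 2: x=[2.6875 6.3125 8.6875] v=[1.7500 -1.7500 1.7500]
Step 3: x=[3.2031 5.7969 9.2031] v=[2.0625 -2.0625 2.0625]
Step 4: x=[3.6680 5.3321 9.6680] v=[1.8594 -1.8594 1.8594]
Step 5: x=[3.9659 5.0342 9.9659] v=[1.1915 -1.1915 1.1915]
Step 6: x=[4.0223 4.9778 10.0223] v=[0.2257 -0.2257 0.2257]
Step 7: x=[3.8232 5.1770 9.8232] v=[-0.7966 0.7966 -0.7966]
Max displacement = 1.0223

Answer: 1.0223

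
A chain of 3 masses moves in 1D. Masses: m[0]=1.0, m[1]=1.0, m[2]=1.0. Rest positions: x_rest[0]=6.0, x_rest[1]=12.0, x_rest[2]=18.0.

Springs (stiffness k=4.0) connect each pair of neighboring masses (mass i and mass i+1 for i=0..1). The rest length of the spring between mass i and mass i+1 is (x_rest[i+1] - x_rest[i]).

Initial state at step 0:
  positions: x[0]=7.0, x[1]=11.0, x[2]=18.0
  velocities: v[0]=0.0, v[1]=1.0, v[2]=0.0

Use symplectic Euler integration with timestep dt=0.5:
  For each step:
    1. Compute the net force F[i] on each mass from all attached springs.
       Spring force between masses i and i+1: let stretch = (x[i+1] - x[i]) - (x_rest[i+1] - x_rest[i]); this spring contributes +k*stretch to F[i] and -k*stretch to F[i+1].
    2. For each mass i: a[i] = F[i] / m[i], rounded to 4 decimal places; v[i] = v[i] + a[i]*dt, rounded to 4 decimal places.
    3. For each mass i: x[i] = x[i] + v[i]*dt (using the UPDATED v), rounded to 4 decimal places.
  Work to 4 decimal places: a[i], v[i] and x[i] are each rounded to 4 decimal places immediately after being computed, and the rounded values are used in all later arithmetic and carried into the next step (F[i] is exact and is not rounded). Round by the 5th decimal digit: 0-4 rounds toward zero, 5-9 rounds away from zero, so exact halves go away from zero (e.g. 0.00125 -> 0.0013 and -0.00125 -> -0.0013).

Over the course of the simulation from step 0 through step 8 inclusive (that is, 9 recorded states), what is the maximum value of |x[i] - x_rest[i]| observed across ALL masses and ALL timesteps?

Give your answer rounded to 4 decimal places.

Answer: 3.5000

Derivation:
Step 0: x=[7.0000 11.0000 18.0000] v=[0.0000 1.0000 0.0000]
Step 1: x=[5.0000 14.5000 17.0000] v=[-4.0000 7.0000 -2.0000]
Step 2: x=[6.5000 11.0000 19.5000] v=[3.0000 -7.0000 5.0000]
Step 3: x=[6.5000 11.5000 19.5000] v=[0.0000 1.0000 0.0000]
Step 4: x=[5.5000 15.0000 17.5000] v=[-2.0000 7.0000 -4.0000]
Step 5: x=[8.0000 11.5000 19.0000] v=[5.0000 -7.0000 3.0000]
Step 6: x=[8.0000 12.0000 19.0000] v=[0.0000 1.0000 0.0000]
Step 7: x=[6.0000 15.5000 18.0000] v=[-4.0000 7.0000 -2.0000]
Step 8: x=[7.5000 12.0000 20.5000] v=[3.0000 -7.0000 5.0000]
Max displacement = 3.5000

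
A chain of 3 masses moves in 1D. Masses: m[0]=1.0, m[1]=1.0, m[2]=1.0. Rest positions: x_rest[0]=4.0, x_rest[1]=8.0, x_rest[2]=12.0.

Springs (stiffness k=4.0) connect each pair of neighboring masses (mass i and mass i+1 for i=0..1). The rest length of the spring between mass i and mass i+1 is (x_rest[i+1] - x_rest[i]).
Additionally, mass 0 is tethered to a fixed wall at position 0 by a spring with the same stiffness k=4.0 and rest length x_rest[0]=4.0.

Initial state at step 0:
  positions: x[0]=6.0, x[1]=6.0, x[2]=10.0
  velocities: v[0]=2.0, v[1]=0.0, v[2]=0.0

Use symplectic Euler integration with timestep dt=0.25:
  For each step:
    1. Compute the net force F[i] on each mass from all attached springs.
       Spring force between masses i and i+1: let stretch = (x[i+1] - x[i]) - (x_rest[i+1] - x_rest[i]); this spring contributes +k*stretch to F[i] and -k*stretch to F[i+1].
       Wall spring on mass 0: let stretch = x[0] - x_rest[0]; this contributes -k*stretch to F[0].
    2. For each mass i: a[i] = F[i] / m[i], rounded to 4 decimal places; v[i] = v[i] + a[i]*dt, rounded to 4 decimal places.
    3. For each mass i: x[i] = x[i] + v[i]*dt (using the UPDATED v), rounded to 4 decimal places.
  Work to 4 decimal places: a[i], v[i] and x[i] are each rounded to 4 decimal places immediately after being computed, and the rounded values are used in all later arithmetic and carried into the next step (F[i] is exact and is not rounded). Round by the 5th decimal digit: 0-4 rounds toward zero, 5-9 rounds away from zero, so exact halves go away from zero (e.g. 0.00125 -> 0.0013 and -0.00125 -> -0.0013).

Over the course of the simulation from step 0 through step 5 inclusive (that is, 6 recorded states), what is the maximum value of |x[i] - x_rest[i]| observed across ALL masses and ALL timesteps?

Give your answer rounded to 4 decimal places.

Answer: 2.1562

Derivation:
Step 0: x=[6.0000 6.0000 10.0000] v=[2.0000 0.0000 0.0000]
Step 1: x=[5.0000 7.0000 10.0000] v=[-4.0000 4.0000 0.0000]
Step 2: x=[3.2500 8.2500 10.2500] v=[-7.0000 5.0000 1.0000]
Step 3: x=[1.9375 8.7500 11.0000] v=[-5.2500 2.0000 3.0000]
Step 4: x=[1.8438 8.1094 12.1875] v=[-0.3750 -2.5625 4.7500]
Step 5: x=[2.8555 6.9219 13.3555] v=[4.0468 -4.7500 4.6719]
Max displacement = 2.1562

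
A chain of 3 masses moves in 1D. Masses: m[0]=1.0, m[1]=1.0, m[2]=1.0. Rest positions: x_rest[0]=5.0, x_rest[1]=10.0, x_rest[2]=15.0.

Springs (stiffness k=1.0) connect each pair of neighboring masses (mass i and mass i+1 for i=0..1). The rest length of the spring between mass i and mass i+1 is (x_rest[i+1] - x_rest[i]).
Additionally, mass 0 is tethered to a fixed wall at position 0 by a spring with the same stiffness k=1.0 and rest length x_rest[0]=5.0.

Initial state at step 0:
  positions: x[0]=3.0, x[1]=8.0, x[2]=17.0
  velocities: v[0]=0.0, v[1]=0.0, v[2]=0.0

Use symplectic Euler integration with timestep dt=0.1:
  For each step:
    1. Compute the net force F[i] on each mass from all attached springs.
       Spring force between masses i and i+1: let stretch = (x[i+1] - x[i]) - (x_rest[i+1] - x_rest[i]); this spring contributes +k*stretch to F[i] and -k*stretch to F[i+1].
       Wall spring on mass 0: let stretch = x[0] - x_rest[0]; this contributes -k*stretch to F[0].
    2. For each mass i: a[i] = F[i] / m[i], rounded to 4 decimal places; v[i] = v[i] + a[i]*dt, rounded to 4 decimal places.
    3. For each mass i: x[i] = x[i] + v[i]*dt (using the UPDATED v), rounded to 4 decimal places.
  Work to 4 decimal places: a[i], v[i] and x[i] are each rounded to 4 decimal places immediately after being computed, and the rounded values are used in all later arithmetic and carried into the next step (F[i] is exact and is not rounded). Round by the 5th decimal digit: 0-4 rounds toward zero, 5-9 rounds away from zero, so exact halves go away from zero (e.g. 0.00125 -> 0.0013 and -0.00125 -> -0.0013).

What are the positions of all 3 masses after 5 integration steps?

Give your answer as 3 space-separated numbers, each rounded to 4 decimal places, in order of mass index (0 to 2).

Answer: 3.2997 8.5658 16.4275

Derivation:
Step 0: x=[3.0000 8.0000 17.0000] v=[0.0000 0.0000 0.0000]
Step 1: x=[3.0200 8.0400 16.9600] v=[0.2000 0.4000 -0.4000]
Step 2: x=[3.0600 8.1190 16.8808] v=[0.4000 0.7900 -0.7920]
Step 3: x=[3.1200 8.2350 16.7640] v=[0.5999 1.1603 -1.1682]
Step 4: x=[3.1999 8.3852 16.6119] v=[0.7994 1.5017 -1.5211]
Step 5: x=[3.2997 8.5658 16.4275] v=[0.9979 1.8058 -1.8438]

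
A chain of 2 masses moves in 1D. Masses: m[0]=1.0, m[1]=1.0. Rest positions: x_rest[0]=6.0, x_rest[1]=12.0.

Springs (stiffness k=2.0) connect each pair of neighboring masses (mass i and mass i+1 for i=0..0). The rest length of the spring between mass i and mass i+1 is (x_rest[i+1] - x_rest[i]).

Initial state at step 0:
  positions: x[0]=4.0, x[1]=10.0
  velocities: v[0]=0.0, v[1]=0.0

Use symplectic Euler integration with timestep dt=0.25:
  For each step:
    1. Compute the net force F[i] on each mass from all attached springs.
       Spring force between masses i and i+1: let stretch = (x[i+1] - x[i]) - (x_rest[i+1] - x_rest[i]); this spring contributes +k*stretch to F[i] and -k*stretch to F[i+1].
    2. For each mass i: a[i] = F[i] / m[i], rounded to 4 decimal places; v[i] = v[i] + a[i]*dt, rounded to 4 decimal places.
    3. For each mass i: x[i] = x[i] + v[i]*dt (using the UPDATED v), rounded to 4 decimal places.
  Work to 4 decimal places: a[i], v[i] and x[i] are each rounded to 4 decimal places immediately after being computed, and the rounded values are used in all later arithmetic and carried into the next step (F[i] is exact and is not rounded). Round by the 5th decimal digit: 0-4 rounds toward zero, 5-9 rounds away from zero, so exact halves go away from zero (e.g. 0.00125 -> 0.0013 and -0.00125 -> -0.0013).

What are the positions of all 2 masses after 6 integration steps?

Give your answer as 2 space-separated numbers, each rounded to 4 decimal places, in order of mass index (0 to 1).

Step 0: x=[4.0000 10.0000] v=[0.0000 0.0000]
Step 1: x=[4.0000 10.0000] v=[0.0000 0.0000]
Step 2: x=[4.0000 10.0000] v=[0.0000 0.0000]
Step 3: x=[4.0000 10.0000] v=[0.0000 0.0000]
Step 4: x=[4.0000 10.0000] v=[0.0000 0.0000]
Step 5: x=[4.0000 10.0000] v=[0.0000 0.0000]
Step 6: x=[4.0000 10.0000] v=[0.0000 0.0000]

Answer: 4.0000 10.0000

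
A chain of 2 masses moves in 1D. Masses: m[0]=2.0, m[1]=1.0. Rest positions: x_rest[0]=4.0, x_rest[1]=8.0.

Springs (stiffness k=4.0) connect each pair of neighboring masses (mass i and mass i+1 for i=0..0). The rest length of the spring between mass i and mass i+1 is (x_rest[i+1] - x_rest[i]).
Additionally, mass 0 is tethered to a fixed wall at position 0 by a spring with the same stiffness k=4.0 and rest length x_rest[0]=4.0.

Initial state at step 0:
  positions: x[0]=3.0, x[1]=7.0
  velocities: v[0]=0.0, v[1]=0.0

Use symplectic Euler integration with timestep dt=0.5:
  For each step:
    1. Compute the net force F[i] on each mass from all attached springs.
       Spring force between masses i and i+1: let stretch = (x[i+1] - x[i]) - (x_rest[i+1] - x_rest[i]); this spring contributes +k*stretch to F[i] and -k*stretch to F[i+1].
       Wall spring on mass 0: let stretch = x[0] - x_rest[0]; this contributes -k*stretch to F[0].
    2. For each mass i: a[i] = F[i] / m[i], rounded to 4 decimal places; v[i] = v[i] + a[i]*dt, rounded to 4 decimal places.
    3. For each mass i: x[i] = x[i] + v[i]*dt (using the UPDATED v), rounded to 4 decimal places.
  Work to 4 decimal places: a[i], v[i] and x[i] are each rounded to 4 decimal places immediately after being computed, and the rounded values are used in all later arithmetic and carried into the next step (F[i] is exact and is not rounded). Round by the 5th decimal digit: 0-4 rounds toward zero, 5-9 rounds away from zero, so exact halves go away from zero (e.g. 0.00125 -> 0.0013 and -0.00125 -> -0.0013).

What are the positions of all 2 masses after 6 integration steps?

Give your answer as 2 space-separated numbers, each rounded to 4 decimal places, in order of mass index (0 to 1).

Answer: 5.0000 8.8750

Derivation:
Step 0: x=[3.0000 7.0000] v=[0.0000 0.0000]
Step 1: x=[3.5000 7.0000] v=[1.0000 0.0000]
Step 2: x=[4.0000 7.5000] v=[1.0000 1.0000]
Step 3: x=[4.2500 8.5000] v=[0.5000 2.0000]
Step 4: x=[4.5000 9.2500] v=[0.5000 1.5000]
Step 5: x=[4.8750 9.2500] v=[0.7500 0.0000]
Step 6: x=[5.0000 8.8750] v=[0.2500 -0.7500]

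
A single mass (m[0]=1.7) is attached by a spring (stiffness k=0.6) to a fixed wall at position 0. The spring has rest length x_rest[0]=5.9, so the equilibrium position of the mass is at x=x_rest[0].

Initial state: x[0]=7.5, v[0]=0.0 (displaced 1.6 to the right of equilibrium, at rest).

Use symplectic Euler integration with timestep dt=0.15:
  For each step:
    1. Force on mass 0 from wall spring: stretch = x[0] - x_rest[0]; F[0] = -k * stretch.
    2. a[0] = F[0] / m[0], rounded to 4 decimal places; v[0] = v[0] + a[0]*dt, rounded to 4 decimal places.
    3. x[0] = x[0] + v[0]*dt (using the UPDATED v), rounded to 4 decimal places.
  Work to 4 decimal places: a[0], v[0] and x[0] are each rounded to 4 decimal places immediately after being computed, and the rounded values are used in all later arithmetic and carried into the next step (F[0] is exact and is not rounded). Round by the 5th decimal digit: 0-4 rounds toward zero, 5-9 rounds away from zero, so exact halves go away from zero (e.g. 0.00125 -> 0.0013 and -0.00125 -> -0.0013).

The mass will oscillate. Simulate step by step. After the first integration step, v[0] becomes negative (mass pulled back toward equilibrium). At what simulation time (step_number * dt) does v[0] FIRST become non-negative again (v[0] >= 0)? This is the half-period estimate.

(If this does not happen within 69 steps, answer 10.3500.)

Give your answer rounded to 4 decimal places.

Answer: 5.4000

Derivation:
Step 0: x=[7.5000] v=[0.0000]
Step 1: x=[7.4873] v=[-0.0847]
Step 2: x=[7.4620] v=[-0.1687]
Step 3: x=[7.4243] v=[-0.2514]
Step 4: x=[7.3745] v=[-0.3321]
Step 5: x=[7.3130] v=[-0.4102]
Step 6: x=[7.2403] v=[-0.4850]
Step 7: x=[7.1569] v=[-0.5560]
Step 8: x=[7.0635] v=[-0.6225]
Step 9: x=[6.9609] v=[-0.6841]
Step 10: x=[6.8499] v=[-0.7403]
Step 11: x=[6.7313] v=[-0.7906]
Step 12: x=[6.6061] v=[-0.8346]
Step 13: x=[6.4753] v=[-0.8720]
Step 14: x=[6.3399] v=[-0.9025]
Step 15: x=[6.2010] v=[-0.9258]
Step 16: x=[6.0597] v=[-0.9417]
Step 17: x=[5.9172] v=[-0.9502]
Step 18: x=[5.7745] v=[-0.9511]
Step 19: x=[5.6328] v=[-0.9445]
Step 20: x=[5.4932] v=[-0.9304]
Step 21: x=[5.3569] v=[-0.9089]
Step 22: x=[5.2249] v=[-0.8801]
Step 23: x=[5.0982] v=[-0.8444]
Step 24: x=[4.9779] v=[-0.8020]
Step 25: x=[4.8649] v=[-0.7532]
Step 26: x=[4.7601] v=[-0.6984]
Step 27: x=[4.6644] v=[-0.6381]
Step 28: x=[4.5785] v=[-0.5727]
Step 29: x=[4.5031] v=[-0.5027]
Step 30: x=[4.4388] v=[-0.4288]
Step 31: x=[4.3861] v=[-0.3514]
Step 32: x=[4.3454] v=[-0.2713]
Step 33: x=[4.3171] v=[-0.1890]
Step 34: x=[4.3013] v=[-0.1052]
Step 35: x=[4.2982] v=[-0.0206]
Step 36: x=[4.3078] v=[0.0642]
First v>=0 after going negative at step 36, time=5.4000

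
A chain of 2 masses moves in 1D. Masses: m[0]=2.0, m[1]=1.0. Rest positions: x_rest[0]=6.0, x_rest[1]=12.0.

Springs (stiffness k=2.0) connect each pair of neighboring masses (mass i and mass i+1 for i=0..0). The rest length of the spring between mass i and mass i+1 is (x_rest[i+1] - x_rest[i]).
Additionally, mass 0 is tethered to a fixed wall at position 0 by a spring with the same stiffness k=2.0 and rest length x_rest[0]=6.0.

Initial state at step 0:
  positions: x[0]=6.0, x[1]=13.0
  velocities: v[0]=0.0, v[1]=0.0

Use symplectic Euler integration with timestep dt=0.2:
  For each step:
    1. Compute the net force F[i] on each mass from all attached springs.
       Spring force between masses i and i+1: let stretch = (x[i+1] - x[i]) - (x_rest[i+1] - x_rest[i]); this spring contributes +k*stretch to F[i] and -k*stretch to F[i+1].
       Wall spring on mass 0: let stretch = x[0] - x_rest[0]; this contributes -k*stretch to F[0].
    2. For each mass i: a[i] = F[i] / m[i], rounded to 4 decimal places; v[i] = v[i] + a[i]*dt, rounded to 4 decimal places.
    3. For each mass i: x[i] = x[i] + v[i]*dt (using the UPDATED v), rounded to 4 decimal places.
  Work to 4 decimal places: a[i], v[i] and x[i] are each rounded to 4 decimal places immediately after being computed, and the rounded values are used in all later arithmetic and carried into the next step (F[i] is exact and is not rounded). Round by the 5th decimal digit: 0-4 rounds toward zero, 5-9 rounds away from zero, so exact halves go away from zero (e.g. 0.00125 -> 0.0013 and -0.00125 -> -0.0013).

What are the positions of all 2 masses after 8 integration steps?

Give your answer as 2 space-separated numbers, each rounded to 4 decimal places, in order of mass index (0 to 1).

Answer: 6.4538 11.6244

Derivation:
Step 0: x=[6.0000 13.0000] v=[0.0000 0.0000]
Step 1: x=[6.0400 12.9200] v=[0.2000 -0.4000]
Step 2: x=[6.1136 12.7696] v=[0.3680 -0.7520]
Step 3: x=[6.2089 12.5667] v=[0.4765 -1.0144]
Step 4: x=[6.3102 12.3352] v=[0.5063 -1.1575]
Step 5: x=[6.4001 12.1017] v=[0.4493 -1.1675]
Step 6: x=[6.4620 11.8921] v=[0.3096 -1.0481]
Step 7: x=[6.4826 11.7281] v=[0.1032 -0.8201]
Step 8: x=[6.4538 11.6244] v=[-0.1442 -0.5183]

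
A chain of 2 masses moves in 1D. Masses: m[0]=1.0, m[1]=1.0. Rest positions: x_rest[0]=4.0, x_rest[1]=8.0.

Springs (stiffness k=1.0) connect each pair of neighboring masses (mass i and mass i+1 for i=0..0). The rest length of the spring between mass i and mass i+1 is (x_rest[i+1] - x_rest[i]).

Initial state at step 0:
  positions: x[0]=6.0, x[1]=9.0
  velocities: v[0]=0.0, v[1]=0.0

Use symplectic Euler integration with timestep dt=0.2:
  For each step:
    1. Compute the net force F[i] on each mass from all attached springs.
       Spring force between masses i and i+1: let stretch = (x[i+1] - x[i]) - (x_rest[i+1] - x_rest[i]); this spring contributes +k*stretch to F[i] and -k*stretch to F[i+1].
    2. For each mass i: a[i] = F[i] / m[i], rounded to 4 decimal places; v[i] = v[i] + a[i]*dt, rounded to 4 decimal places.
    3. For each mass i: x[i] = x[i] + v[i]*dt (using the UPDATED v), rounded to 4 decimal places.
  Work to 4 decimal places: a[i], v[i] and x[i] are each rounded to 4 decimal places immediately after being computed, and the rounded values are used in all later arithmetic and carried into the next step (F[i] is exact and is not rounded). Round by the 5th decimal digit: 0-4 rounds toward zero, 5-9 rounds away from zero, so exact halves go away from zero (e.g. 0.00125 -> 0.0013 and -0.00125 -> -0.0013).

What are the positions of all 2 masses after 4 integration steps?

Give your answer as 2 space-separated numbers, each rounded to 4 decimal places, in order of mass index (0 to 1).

Answer: 5.6462 9.3538

Derivation:
Step 0: x=[6.0000 9.0000] v=[0.0000 0.0000]
Step 1: x=[5.9600 9.0400] v=[-0.2000 0.2000]
Step 2: x=[5.8832 9.1168] v=[-0.3840 0.3840]
Step 3: x=[5.7757 9.2243] v=[-0.5373 0.5373]
Step 4: x=[5.6462 9.3538] v=[-0.6476 0.6476]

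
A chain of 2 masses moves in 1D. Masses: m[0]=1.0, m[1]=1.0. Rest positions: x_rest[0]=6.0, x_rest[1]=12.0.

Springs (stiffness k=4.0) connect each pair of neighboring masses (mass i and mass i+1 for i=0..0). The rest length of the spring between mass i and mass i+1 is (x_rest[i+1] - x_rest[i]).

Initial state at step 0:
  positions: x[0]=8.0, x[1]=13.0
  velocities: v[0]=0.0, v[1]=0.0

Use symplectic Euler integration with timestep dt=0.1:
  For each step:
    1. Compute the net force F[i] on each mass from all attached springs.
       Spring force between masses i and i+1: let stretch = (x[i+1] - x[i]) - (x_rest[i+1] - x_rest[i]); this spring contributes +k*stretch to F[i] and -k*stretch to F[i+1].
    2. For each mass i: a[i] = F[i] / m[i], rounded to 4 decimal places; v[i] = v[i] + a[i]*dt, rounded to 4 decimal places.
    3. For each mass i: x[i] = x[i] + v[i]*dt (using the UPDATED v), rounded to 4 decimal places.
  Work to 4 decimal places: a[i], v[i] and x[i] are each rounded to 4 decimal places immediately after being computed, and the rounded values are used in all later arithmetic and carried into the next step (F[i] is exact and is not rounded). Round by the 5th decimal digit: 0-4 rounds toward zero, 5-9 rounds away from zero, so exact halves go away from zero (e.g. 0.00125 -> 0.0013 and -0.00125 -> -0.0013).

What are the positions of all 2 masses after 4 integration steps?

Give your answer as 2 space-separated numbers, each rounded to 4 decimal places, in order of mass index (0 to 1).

Step 0: x=[8.0000 13.0000] v=[0.0000 0.0000]
Step 1: x=[7.9600 13.0400] v=[-0.4000 0.4000]
Step 2: x=[7.8832 13.1168] v=[-0.7680 0.7680]
Step 3: x=[7.7757 13.2243] v=[-1.0746 1.0746]
Step 4: x=[7.6462 13.3538] v=[-1.2952 1.2952]

Answer: 7.6462 13.3538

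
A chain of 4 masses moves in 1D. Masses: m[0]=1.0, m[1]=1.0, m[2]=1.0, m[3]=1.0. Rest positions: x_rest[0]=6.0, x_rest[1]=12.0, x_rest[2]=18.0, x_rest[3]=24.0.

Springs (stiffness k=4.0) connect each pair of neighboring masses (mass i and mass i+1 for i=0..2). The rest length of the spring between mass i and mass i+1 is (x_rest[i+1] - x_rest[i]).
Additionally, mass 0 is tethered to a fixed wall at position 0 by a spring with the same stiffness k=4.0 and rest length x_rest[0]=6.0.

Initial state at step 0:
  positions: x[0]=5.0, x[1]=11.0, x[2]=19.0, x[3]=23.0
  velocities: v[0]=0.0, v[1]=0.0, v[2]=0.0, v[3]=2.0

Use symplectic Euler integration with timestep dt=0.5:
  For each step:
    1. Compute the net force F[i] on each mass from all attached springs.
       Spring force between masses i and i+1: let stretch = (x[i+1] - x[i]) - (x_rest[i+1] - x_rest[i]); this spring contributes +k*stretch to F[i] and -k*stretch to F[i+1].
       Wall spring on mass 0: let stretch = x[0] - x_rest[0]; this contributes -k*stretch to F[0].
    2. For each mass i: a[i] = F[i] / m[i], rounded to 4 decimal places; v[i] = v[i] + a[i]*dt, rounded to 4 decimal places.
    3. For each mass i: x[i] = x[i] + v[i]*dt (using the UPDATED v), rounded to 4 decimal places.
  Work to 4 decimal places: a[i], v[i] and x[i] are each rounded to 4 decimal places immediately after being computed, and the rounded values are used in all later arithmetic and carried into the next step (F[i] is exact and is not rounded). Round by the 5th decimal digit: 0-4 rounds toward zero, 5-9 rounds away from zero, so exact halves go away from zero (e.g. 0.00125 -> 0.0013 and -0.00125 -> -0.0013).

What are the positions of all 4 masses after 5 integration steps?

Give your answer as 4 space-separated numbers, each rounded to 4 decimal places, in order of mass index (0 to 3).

Answer: 9.0000 11.0000 19.0000 26.0000

Derivation:
Step 0: x=[5.0000 11.0000 19.0000 23.0000] v=[0.0000 0.0000 0.0000 2.0000]
Step 1: x=[6.0000 13.0000 15.0000 26.0000] v=[2.0000 4.0000 -8.0000 6.0000]
Step 2: x=[8.0000 10.0000 20.0000 24.0000] v=[4.0000 -6.0000 10.0000 -4.0000]
Step 3: x=[4.0000 15.0000 19.0000 24.0000] v=[-8.0000 10.0000 -2.0000 0.0000]
Step 4: x=[7.0000 13.0000 19.0000 25.0000] v=[6.0000 -4.0000 0.0000 2.0000]
Step 5: x=[9.0000 11.0000 19.0000 26.0000] v=[4.0000 -4.0000 0.0000 2.0000]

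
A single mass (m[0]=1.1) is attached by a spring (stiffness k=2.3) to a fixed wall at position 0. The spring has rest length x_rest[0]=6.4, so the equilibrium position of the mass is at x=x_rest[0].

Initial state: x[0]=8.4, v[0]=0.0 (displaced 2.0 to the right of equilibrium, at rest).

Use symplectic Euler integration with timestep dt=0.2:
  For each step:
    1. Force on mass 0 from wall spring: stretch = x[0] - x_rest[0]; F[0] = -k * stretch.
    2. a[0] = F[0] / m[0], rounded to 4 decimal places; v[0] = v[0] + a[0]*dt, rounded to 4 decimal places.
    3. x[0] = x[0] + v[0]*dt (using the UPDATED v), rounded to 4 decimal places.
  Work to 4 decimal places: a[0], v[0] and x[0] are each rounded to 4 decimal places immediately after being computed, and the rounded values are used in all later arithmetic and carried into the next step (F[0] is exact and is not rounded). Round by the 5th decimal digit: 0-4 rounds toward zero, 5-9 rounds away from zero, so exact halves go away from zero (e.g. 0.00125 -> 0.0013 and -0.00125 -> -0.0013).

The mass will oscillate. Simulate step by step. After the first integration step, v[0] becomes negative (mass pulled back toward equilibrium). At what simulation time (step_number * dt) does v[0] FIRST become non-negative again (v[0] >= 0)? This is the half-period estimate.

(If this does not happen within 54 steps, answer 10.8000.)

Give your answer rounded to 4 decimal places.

Answer: 2.2000

Derivation:
Step 0: x=[8.4000] v=[0.0000]
Step 1: x=[8.2327] v=[-0.8364]
Step 2: x=[7.9121] v=[-1.6028]
Step 3: x=[7.4651] v=[-2.2351]
Step 4: x=[6.9290] v=[-2.6805]
Step 5: x=[6.3487] v=[-2.9017]
Step 6: x=[5.7727] v=[-2.8802]
Step 7: x=[5.2491] v=[-2.6179]
Step 8: x=[4.8218] v=[-2.1366]
Step 9: x=[4.5265] v=[-1.4766]
Step 10: x=[4.3879] v=[-0.6931]
Step 11: x=[4.4176] v=[0.1483]
First v>=0 after going negative at step 11, time=2.2000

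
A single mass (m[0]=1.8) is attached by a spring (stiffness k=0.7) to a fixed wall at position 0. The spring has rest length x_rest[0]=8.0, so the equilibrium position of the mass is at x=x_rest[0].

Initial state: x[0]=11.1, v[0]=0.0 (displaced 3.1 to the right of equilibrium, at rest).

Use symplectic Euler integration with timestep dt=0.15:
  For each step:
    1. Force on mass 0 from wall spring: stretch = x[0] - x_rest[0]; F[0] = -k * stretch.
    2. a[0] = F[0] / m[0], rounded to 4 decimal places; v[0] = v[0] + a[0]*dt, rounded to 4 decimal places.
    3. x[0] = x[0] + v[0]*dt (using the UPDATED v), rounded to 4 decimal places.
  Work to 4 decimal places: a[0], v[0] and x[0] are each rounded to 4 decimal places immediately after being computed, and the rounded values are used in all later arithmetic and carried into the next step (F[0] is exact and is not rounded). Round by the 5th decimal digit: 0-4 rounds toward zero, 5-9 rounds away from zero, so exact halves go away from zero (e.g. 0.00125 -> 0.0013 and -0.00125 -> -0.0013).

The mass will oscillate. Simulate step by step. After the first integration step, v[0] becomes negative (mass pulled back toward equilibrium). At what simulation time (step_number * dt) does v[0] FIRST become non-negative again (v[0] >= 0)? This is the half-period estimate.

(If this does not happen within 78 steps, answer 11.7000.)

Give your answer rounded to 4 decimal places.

Answer: 5.1000

Derivation:
Step 0: x=[11.1000] v=[0.0000]
Step 1: x=[11.0729] v=[-0.1808]
Step 2: x=[11.0189] v=[-0.3601]
Step 3: x=[10.9385] v=[-0.5362]
Step 4: x=[10.8324] v=[-0.7076]
Step 5: x=[10.7015] v=[-0.8728]
Step 6: x=[10.5469] v=[-1.0304]
Step 7: x=[10.3701] v=[-1.1790]
Step 8: x=[10.1725] v=[-1.3173]
Step 9: x=[9.9559] v=[-1.4440]
Step 10: x=[9.7222] v=[-1.5581]
Step 11: x=[9.4734] v=[-1.6586]
Step 12: x=[9.2117] v=[-1.7446]
Step 13: x=[8.9394] v=[-1.8153]
Step 14: x=[8.6589] v=[-1.8701]
Step 15: x=[8.3726] v=[-1.9085]
Step 16: x=[8.0831] v=[-1.9302]
Step 17: x=[7.7929] v=[-1.9350]
Step 18: x=[7.5045] v=[-1.9229]
Step 19: x=[7.2204] v=[-1.8940]
Step 20: x=[6.9431] v=[-1.8485]
Step 21: x=[6.6751] v=[-1.7869]
Step 22: x=[6.4187] v=[-1.7096]
Step 23: x=[6.1761] v=[-1.6174]
Step 24: x=[5.9495] v=[-1.5110]
Step 25: x=[5.7408] v=[-1.3914]
Step 26: x=[5.5519] v=[-1.2596]
Step 27: x=[5.3844] v=[-1.1168]
Step 28: x=[5.2398] v=[-0.9642]
Step 29: x=[5.1193] v=[-0.8032]
Step 30: x=[5.0240] v=[-0.6352]
Step 31: x=[4.9548] v=[-0.4616]
Step 32: x=[4.9122] v=[-0.2840]
Step 33: x=[4.8966] v=[-0.1039]
Step 34: x=[4.9082] v=[0.0771]
First v>=0 after going negative at step 34, time=5.1000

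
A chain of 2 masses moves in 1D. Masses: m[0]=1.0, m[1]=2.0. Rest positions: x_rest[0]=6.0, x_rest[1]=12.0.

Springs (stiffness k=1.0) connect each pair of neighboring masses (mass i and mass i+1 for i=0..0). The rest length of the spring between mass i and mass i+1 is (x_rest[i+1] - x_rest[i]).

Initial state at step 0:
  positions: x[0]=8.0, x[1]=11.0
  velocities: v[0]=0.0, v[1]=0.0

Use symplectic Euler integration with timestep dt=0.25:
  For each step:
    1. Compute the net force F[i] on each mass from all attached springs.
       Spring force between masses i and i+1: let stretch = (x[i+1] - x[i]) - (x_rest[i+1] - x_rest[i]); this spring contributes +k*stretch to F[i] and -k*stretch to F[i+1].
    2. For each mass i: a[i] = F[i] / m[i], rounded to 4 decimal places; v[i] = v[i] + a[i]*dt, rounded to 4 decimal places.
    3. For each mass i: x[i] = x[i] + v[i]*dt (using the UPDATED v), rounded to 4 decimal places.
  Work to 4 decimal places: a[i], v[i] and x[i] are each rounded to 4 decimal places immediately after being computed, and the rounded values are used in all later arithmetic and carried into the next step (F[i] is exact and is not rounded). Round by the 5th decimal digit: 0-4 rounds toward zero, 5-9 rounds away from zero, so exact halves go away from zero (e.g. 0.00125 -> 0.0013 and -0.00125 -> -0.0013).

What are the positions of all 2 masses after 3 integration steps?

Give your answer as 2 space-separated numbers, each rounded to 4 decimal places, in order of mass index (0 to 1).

Step 0: x=[8.0000 11.0000] v=[0.0000 0.0000]
Step 1: x=[7.8125 11.0938] v=[-0.7500 0.3750]
Step 2: x=[7.4551 11.2725] v=[-1.4297 0.7149]
Step 3: x=[6.9613 11.5194] v=[-1.9754 0.9877]

Answer: 6.9613 11.5194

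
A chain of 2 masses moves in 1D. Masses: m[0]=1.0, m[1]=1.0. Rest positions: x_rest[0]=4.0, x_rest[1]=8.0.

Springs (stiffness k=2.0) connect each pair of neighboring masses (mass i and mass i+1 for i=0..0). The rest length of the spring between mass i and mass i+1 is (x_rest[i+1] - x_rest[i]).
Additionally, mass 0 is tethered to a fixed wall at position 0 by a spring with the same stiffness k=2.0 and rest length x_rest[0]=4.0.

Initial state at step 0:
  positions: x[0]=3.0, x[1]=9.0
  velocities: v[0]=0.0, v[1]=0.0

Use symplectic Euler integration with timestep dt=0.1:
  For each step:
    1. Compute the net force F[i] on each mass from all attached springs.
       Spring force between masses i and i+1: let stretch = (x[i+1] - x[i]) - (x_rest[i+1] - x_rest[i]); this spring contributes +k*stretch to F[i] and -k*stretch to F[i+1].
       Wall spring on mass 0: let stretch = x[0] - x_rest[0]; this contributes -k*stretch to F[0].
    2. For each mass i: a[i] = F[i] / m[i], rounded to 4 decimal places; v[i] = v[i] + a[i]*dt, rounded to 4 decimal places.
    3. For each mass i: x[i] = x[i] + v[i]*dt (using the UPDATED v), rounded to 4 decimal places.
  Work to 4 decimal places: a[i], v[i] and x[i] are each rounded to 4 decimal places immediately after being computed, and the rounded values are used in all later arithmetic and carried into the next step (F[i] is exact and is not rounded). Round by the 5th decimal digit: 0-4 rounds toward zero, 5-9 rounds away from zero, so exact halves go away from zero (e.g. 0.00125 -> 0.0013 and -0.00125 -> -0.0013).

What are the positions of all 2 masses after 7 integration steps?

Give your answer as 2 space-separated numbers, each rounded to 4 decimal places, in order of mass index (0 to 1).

Answer: 4.3107 8.1111

Derivation:
Step 0: x=[3.0000 9.0000] v=[0.0000 0.0000]
Step 1: x=[3.0600 8.9600] v=[0.6000 -0.4000]
Step 2: x=[3.1768 8.8820] v=[1.1680 -0.7800]
Step 3: x=[3.3442 8.7699] v=[1.6737 -1.1210]
Step 4: x=[3.5532 8.6293] v=[2.0900 -1.4061]
Step 5: x=[3.7927 8.4672] v=[2.3946 -1.6213]
Step 6: x=[4.0498 8.2916] v=[2.5710 -1.7562]
Step 7: x=[4.3107 8.1111] v=[2.6094 -1.8046]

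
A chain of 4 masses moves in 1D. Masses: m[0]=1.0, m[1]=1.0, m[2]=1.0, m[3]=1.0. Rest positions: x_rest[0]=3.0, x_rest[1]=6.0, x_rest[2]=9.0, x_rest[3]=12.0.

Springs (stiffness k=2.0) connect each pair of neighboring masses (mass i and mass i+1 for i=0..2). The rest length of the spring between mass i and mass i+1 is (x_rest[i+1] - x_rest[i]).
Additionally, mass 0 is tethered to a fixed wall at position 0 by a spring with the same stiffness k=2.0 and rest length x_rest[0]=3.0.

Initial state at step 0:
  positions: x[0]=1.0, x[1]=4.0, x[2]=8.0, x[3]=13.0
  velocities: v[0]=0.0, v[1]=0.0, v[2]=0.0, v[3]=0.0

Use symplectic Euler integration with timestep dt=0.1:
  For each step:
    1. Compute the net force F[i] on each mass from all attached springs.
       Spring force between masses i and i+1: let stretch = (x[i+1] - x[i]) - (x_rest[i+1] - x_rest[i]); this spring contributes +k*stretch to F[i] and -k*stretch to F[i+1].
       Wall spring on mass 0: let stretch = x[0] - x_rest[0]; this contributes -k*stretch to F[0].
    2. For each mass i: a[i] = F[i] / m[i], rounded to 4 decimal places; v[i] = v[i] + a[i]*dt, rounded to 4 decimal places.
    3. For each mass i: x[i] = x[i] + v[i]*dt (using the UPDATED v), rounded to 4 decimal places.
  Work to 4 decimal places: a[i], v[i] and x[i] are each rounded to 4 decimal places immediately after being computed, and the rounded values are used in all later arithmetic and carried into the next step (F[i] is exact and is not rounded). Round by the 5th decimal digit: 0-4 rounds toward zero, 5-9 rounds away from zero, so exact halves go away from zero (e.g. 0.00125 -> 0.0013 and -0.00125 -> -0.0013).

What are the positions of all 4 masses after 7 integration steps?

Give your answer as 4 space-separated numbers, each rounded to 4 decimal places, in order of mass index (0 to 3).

Answer: 1.9799 4.5978 8.4247 12.0216

Derivation:
Step 0: x=[1.0000 4.0000 8.0000 13.0000] v=[0.0000 0.0000 0.0000 0.0000]
Step 1: x=[1.0400 4.0200 8.0200 12.9600] v=[0.4000 0.2000 0.2000 -0.4000]
Step 2: x=[1.1188 4.0604 8.0588 12.8812] v=[0.7880 0.4040 0.3880 -0.7880]
Step 3: x=[1.2341 4.1219 8.1141 12.7660] v=[1.1526 0.6154 0.5528 -1.1525]
Step 4: x=[1.3824 4.2055 8.1826 12.6177] v=[1.4833 0.8363 0.6847 -1.4829]
Step 5: x=[1.5595 4.3122 8.2602 12.4407] v=[1.7714 1.0671 0.7763 -1.7699]
Step 6: x=[1.7605 4.4428 8.3425 12.2401] v=[2.0100 1.3062 0.8228 -2.0060]
Step 7: x=[1.9799 4.5978 8.4247 12.0216] v=[2.1944 1.5497 0.8224 -2.1855]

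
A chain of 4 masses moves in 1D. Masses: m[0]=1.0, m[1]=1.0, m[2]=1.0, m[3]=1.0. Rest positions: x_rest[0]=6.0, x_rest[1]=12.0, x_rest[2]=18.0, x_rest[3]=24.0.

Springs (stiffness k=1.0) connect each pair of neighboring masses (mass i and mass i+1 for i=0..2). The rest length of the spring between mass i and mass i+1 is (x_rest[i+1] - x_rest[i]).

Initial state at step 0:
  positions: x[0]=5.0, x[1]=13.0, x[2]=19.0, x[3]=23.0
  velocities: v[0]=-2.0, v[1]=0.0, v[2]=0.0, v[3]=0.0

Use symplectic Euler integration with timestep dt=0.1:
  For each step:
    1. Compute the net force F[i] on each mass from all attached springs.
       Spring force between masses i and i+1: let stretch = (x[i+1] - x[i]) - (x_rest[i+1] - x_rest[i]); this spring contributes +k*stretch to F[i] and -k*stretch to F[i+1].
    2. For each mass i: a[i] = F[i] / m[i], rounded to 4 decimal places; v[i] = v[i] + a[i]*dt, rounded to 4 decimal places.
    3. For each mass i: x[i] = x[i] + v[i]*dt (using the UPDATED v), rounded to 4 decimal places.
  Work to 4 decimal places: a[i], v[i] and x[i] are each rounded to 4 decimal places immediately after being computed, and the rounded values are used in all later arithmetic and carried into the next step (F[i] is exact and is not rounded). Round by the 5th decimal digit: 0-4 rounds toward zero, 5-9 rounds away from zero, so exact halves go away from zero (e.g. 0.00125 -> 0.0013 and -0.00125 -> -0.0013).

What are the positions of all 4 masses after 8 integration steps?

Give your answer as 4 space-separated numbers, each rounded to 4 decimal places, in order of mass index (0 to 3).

Answer: 4.1980 12.2070 18.3557 23.6396

Derivation:
Step 0: x=[5.0000 13.0000 19.0000 23.0000] v=[-2.0000 0.0000 0.0000 0.0000]
Step 1: x=[4.8200 12.9800 18.9800 23.0200] v=[-1.8000 -0.2000 -0.2000 0.2000]
Step 2: x=[4.6616 12.9384 18.9404 23.0596] v=[-1.5840 -0.4160 -0.3960 0.3960]
Step 3: x=[4.5260 12.8741 18.8820 23.1180] v=[-1.3563 -0.6435 -0.5843 0.5841]
Step 4: x=[4.4139 12.7864 18.8059 23.1941] v=[-1.1215 -0.8775 -0.7615 0.7605]
Step 5: x=[4.3255 12.6751 18.7134 23.2863] v=[-0.8843 -1.1128 -0.9246 0.9217]
Step 6: x=[4.2606 12.5407 18.6063 23.3927] v=[-0.6493 -1.3439 -1.0711 1.0644]
Step 7: x=[4.2185 12.3842 18.4864 23.5113] v=[-0.4213 -1.5654 -1.1990 1.1858]
Step 8: x=[4.1980 12.2070 18.3557 23.6396] v=[-0.2047 -1.7718 -1.3067 1.2833]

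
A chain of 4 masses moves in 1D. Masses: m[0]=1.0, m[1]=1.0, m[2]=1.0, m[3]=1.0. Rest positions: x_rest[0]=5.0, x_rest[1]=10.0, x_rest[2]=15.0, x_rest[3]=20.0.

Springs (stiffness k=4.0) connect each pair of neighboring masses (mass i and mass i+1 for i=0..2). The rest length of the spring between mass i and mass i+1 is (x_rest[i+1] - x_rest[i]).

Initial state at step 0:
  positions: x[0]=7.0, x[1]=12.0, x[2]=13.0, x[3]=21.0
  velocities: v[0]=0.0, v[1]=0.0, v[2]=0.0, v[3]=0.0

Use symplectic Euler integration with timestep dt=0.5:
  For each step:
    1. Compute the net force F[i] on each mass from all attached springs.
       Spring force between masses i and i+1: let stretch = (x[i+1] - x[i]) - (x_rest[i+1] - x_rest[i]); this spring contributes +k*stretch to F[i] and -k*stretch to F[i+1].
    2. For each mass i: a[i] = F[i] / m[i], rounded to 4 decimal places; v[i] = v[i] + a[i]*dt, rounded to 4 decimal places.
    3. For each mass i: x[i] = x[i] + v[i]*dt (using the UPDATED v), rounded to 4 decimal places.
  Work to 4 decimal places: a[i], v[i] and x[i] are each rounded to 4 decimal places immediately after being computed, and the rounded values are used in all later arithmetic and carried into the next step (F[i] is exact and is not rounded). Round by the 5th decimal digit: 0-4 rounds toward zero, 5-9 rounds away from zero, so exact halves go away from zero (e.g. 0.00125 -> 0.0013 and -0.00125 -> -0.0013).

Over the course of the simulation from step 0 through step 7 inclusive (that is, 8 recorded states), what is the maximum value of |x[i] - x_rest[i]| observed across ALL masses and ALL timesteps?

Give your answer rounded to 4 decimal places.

Answer: 5.0000

Derivation:
Step 0: x=[7.0000 12.0000 13.0000 21.0000] v=[0.0000 0.0000 0.0000 0.0000]
Step 1: x=[7.0000 8.0000 20.0000 18.0000] v=[0.0000 -8.0000 14.0000 -6.0000]
Step 2: x=[3.0000 15.0000 13.0000 22.0000] v=[-8.0000 14.0000 -14.0000 8.0000]
Step 3: x=[6.0000 8.0000 17.0000 22.0000] v=[6.0000 -14.0000 8.0000 0.0000]
Step 4: x=[6.0000 8.0000 17.0000 22.0000] v=[0.0000 0.0000 0.0000 0.0000]
Step 5: x=[3.0000 15.0000 13.0000 22.0000] v=[-6.0000 14.0000 -8.0000 0.0000]
Step 6: x=[7.0000 8.0000 20.0000 18.0000] v=[8.0000 -14.0000 14.0000 -8.0000]
Step 7: x=[7.0000 12.0000 13.0000 21.0000] v=[0.0000 8.0000 -14.0000 6.0000]
Max displacement = 5.0000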